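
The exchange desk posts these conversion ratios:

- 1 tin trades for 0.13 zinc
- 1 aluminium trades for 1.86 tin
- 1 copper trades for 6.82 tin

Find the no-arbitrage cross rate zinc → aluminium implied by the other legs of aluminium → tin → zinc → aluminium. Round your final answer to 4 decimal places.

4.1356

Known legs of the cycle: 1.86 × 0.13 = 0.2418
For no arbitrage the full-cycle product must be 1, so the missing rate is 1 / 0.2418 ≈ 4.135649.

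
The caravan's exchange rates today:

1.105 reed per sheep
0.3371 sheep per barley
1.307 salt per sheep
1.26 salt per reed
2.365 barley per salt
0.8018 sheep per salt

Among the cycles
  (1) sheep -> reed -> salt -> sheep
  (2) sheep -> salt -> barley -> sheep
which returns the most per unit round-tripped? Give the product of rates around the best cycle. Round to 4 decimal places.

(1) 1.105 × 1.26 × 0.8018 = 1.11635
(2) 1.307 × 2.365 × 0.3371 = 1.04199
Highest is cycle (1) at 1.1163 (>1, arbitrage).

1.1163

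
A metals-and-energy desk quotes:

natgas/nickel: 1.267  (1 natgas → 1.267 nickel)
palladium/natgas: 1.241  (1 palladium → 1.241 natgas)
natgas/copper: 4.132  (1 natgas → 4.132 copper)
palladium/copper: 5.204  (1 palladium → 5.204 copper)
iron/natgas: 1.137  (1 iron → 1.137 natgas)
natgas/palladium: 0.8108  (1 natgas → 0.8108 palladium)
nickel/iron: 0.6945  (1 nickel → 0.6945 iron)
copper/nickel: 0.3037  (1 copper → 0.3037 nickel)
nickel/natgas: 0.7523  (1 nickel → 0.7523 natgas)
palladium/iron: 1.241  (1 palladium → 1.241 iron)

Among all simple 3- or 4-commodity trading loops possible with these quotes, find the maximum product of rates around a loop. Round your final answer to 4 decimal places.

palladium→iron→natgas→palladium: 1.241 × 1.137 × 0.8108 = 1.14405
iron→natgas→nickel→iron: 1.137 × 1.267 × 0.6945 = 1.00048
iron→natgas→copper→nickel→iron: 1.137 × 4.132 × 0.3037 × 0.6945 = 0.99092
palladium→copper→nickel→natgas→palladium: 5.204 × 0.3037 × 0.7523 × 0.8108 = 0.96402
natgas→copper→nickel→natgas: 4.132 × 0.3037 × 0.7523 = 0.94405
Maximum is palladium→iron→natgas→palladium at 1.1441; arbitrage exists.

1.1441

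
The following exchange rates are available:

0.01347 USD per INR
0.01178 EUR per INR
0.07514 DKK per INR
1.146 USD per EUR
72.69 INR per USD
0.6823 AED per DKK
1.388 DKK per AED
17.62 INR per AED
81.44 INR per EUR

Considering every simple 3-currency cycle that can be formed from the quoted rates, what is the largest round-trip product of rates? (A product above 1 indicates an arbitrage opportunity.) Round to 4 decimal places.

EUR→USD→INR→EUR: 1.146 × 72.69 × 0.01178 = 0.98131
INR→DKK→AED→INR: 0.07514 × 0.6823 × 17.62 = 0.90334
Maximum is EUR→USD→INR→EUR at 0.9813; no arbitrage — every cycle loses value.

0.9813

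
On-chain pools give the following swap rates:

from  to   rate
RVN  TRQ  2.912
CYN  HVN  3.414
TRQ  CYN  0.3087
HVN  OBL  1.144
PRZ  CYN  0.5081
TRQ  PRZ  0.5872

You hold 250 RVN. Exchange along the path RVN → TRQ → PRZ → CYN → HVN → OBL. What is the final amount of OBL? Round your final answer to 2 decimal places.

250 RVN × 2.912 = 728 TRQ
728 TRQ × 0.5872 = 427.4816 PRZ
427.4816 PRZ × 0.5081 = 217.20340096 CYN
217.20340096 CYN × 3.414 = 741.53241087744 HVN
741.53241087744 HVN × 1.144 = 848.31307804379136 OBL

848.31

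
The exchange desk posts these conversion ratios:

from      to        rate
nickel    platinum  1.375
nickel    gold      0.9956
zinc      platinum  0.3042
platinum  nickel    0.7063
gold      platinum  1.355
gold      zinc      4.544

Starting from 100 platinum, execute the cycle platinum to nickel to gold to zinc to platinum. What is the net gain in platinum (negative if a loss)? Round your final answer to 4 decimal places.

100 platinum × 0.7063 = 70.63 nickel
70.63 nickel × 0.9956 = 70.319228 gold
70.319228 gold × 4.544 = 319.530572032 zinc
319.530572032 zinc × 0.3042 = 97.2012000121344 platinum
Net change: 97.2012000121344 − 100 = -2.7987999878656 platinum

-2.7988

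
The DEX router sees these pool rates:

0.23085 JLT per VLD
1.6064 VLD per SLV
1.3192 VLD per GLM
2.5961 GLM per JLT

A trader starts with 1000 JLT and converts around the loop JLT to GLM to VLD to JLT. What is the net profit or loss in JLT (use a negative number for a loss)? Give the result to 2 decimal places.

-209.39

1000 JLT × 2.5961 = 2596.1 GLM
2596.1 GLM × 1.3192 = 3424.77512 VLD
3424.77512 VLD × 0.23085 = 790.609336452 JLT
Net change: 790.609336452 − 1000 = -209.390663548 JLT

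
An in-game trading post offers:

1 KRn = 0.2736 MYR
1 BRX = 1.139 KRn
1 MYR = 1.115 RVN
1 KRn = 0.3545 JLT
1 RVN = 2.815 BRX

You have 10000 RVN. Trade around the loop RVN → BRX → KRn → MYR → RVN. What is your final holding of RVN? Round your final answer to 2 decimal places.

9781.22

10000 RVN × 2.815 = 28150 BRX
28150 BRX × 1.139 = 32062.85 KRn
32062.85 KRn × 0.2736 = 8772.39576 MYR
8772.39576 MYR × 1.115 = 9781.2212724 RVN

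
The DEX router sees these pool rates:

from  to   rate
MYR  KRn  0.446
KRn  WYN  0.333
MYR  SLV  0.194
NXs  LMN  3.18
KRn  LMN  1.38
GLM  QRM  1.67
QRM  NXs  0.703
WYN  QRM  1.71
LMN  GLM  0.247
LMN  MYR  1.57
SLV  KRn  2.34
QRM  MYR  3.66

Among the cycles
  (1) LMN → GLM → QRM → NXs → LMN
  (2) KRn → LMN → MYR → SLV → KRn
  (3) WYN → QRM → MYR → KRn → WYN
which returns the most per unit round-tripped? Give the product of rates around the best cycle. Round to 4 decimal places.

(1) 0.247 × 1.67 × 0.703 × 3.18 = 0.92214
(2) 1.38 × 1.57 × 0.194 × 2.34 = 0.98355
(3) 1.71 × 3.66 × 0.446 × 0.333 = 0.92951
Highest is cycle (2) at 0.9835 (≤1, no arbitrage).

0.9835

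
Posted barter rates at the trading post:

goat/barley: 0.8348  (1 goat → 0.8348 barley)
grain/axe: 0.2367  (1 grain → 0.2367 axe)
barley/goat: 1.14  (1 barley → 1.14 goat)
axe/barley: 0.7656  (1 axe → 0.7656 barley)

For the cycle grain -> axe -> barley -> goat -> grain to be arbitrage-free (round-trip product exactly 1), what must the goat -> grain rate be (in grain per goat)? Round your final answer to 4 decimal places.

Known legs of the cycle: 0.2367 × 0.7656 × 1.14 = 0.2065879728
For no arbitrage the full-cycle product must be 1, so the missing rate is 1 / 0.2065879728 ≈ 4.840553.

4.8406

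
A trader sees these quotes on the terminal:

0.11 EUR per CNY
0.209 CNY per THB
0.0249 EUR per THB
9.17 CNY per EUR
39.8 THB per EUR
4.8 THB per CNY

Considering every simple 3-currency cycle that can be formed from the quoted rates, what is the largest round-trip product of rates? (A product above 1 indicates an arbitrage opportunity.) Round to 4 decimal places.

EUR→CNY→THB→EUR: 9.17 × 4.8 × 0.0249 = 1.09600
EUR→THB→CNY→EUR: 39.8 × 0.209 × 0.11 = 0.91500
Maximum is EUR→CNY→THB→EUR at 1.0960; arbitrage exists.

1.0960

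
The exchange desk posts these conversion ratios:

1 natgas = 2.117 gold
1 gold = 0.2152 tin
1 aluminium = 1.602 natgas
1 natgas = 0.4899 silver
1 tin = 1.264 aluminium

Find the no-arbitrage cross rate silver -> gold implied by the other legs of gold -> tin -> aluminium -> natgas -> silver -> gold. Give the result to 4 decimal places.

4.6843

Known legs of the cycle: 0.2152 × 1.264 × 1.602 × 0.4899 = 0.21348103129344
For no arbitrage the full-cycle product must be 1, so the missing rate is 1 / 0.21348103129344 ≈ 4.684257.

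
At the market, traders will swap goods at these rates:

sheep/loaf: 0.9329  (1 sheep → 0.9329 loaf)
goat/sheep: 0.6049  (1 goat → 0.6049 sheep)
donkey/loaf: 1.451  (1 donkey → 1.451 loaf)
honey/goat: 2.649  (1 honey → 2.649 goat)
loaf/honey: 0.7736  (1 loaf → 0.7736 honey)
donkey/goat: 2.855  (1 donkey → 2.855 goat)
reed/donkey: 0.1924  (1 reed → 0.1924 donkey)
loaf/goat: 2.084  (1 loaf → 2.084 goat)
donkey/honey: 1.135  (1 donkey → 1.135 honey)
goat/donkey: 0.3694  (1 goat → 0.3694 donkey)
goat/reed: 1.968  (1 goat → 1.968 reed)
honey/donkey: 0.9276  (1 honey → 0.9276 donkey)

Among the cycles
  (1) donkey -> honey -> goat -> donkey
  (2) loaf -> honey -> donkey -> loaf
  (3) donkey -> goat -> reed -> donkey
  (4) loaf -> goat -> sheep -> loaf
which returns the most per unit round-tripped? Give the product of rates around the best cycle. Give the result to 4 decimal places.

1.1760

(1) 1.135 × 2.649 × 0.3694 = 1.11064
(2) 0.7736 × 0.9276 × 1.451 = 1.04123
(3) 2.855 × 1.968 × 0.1924 = 1.08103
(4) 2.084 × 0.6049 × 0.9329 = 1.17602
Highest is cycle (4) at 1.1760 (>1, arbitrage).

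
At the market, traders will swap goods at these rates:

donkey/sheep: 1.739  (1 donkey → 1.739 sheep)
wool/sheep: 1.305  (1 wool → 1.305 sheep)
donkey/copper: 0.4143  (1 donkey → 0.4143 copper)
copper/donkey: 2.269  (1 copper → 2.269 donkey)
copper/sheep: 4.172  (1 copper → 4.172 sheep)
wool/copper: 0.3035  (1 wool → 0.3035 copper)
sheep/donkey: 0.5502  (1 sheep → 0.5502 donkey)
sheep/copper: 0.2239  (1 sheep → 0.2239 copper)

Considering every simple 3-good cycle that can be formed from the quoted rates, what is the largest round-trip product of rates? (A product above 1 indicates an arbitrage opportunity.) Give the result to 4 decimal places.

sheep→donkey→copper→sheep: 0.5502 × 0.4143 × 4.172 = 0.95100
sheep→copper→donkey→sheep: 0.2239 × 2.269 × 1.739 = 0.88346
Maximum is sheep→donkey→copper→sheep at 0.9510; no arbitrage — every cycle loses value.

0.9510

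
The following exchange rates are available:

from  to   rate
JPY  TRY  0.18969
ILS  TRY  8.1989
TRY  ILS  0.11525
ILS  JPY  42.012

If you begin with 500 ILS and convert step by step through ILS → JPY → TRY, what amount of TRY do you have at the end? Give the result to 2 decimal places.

3984.63

500 ILS × 42.012 = 21006 JPY
21006 JPY × 0.18969 = 3984.62814 TRY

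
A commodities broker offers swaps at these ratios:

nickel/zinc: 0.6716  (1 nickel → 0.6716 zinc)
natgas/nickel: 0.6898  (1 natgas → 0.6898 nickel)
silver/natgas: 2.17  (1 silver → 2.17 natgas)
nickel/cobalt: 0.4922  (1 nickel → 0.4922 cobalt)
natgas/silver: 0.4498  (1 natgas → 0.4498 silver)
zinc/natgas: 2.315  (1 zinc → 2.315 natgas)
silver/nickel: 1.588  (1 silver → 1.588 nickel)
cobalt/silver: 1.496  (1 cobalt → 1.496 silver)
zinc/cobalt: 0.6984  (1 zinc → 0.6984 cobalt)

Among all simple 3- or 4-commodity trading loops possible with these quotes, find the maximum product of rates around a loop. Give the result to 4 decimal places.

silver→nickel→cobalt→silver: 1.588 × 0.4922 × 1.496 = 1.16929
zinc→cobalt→silver→nickel→zinc: 0.6984 × 1.496 × 1.588 × 0.6716 = 1.11429
natgas→silver→nickel→zinc→natgas: 0.4498 × 1.588 × 0.6716 × 2.315 = 1.11053
natgas→nickel→cobalt→silver→natgas: 0.6898 × 0.4922 × 1.496 × 2.17 = 1.10219
natgas→nickel→zinc→natgas: 0.6898 × 0.6716 × 2.315 = 1.07247
Maximum is silver→nickel→cobalt→silver at 1.1693; arbitrage exists.

1.1693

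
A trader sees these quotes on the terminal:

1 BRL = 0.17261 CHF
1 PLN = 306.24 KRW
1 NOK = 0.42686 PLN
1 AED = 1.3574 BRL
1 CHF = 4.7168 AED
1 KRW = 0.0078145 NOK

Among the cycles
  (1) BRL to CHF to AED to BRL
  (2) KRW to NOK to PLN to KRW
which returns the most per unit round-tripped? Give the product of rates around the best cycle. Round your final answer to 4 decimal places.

(1) 0.17261 × 4.7168 × 1.3574 = 1.10515
(2) 0.0078145 × 0.42686 × 306.24 = 1.02152
Highest is cycle (1) at 1.1052 (>1, arbitrage).

1.1052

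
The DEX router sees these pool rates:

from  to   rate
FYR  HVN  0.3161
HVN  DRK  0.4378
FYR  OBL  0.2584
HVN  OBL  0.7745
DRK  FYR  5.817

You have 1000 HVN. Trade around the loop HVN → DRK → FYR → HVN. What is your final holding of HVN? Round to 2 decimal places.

1000 HVN × 0.4378 = 437.8 DRK
437.8 DRK × 5.817 = 2546.6826 FYR
2546.6826 FYR × 0.3161 = 805.00636986 HVN

805.01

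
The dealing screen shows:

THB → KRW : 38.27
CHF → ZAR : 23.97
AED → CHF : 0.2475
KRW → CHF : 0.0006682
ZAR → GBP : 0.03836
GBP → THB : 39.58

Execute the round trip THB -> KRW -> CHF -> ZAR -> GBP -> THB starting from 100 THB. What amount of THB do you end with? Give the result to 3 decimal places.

100 THB × 38.27 = 3827 KRW
3827 KRW × 0.0006682 = 2.5572014 CHF
2.5572014 CHF × 23.97 = 61.296117558 ZAR
61.296117558 ZAR × 0.03836 = 2.35131906952488 GBP
2.35131906952488 GBP × 39.58 = 93.0652087717947504 THB

93.065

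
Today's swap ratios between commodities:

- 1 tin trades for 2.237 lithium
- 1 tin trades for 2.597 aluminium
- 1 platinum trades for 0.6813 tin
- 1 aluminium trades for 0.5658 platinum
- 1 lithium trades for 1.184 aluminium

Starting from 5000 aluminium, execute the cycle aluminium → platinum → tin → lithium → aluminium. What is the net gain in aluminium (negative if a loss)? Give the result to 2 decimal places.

104.92

5000 aluminium × 0.5658 = 2829 platinum
2829 platinum × 0.6813 = 1927.3977 tin
1927.3977 tin × 2.237 = 4311.5886549 lithium
4311.5886549 lithium × 1.184 = 5104.9209674016 aluminium
Net change: 5104.9209674016 − 5000 = 104.9209674016 aluminium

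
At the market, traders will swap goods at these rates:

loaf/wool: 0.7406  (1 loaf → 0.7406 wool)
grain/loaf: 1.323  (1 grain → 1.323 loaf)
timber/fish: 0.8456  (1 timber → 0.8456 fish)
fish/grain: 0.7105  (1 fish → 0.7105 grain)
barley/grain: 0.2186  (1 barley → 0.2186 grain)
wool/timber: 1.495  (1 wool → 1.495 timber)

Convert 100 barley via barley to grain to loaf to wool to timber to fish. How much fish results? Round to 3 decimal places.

100 barley × 0.2186 = 21.86 grain
21.86 grain × 1.323 = 28.92078 loaf
28.92078 loaf × 0.7406 = 21.418729668 wool
21.418729668 wool × 1.495 = 32.02100085366 timber
32.02100085366 timber × 0.8456 = 27.076958321854896 fish

27.077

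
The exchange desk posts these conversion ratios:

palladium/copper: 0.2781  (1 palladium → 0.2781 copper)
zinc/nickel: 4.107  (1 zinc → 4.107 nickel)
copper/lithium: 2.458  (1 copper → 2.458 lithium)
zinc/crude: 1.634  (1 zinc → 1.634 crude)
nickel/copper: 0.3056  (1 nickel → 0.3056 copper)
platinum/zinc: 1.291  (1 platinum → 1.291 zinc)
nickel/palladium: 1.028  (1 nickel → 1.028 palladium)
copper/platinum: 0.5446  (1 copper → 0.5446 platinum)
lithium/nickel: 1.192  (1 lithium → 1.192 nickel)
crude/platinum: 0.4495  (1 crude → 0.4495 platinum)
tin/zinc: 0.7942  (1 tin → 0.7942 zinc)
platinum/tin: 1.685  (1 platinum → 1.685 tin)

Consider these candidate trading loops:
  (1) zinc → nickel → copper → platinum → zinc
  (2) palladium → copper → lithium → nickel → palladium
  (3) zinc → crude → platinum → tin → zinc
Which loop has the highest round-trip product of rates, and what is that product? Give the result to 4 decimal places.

0.9829

(1) 4.107 × 0.3056 × 0.5446 × 1.291 = 0.88243
(2) 0.2781 × 2.458 × 1.192 × 1.028 = 0.83763
(3) 1.634 × 0.4495 × 1.685 × 0.7942 = 0.98290
Highest is cycle (3) at 0.9829 (≤1, no arbitrage).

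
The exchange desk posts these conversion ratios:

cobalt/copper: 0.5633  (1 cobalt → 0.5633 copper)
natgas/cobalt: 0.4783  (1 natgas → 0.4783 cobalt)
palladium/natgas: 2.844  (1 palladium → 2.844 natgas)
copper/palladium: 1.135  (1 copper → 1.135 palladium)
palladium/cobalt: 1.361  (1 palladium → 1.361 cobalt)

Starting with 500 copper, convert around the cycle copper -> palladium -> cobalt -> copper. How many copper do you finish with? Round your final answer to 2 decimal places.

500 copper × 1.135 = 567.5 palladium
567.5 palladium × 1.361 = 772.3675 cobalt
772.3675 cobalt × 0.5633 = 435.07461275 copper

435.07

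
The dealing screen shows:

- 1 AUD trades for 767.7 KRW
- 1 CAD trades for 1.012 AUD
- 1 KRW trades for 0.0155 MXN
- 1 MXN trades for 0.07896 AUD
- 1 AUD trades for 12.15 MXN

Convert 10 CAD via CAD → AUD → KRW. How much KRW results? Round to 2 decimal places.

10 CAD × 1.012 = 10.12 AUD
10.12 AUD × 767.7 = 7769.124 KRW

7769.12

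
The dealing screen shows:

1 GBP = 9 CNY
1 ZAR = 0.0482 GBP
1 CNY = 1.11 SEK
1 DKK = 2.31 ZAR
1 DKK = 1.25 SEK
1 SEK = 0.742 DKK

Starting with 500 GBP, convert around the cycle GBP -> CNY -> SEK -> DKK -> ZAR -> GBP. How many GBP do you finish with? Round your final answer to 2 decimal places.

500 GBP × 9 = 4500 CNY
4500 CNY × 1.11 = 4995 SEK
4995 SEK × 0.742 = 3706.29 DKK
3706.29 DKK × 2.31 = 8561.5299 ZAR
8561.5299 ZAR × 0.0482 = 412.66574118 GBP

412.67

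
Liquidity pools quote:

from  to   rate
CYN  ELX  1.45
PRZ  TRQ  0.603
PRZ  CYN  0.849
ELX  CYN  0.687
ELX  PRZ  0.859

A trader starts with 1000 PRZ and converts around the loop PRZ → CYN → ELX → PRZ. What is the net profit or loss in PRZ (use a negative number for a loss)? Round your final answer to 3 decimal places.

57.472

1000 PRZ × 0.849 = 849 CYN
849 CYN × 1.45 = 1231.05 ELX
1231.05 ELX × 0.859 = 1057.47195 PRZ
Net change: 1057.47195 − 1000 = 57.47195 PRZ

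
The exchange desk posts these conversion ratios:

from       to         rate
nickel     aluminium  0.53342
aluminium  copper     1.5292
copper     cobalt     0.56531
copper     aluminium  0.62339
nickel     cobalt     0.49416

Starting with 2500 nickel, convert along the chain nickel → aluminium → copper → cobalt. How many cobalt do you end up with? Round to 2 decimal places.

1152.82

2500 nickel × 0.53342 = 1333.55 aluminium
1333.55 aluminium × 1.5292 = 2039.26466 copper
2039.26466 copper × 0.56531 = 1152.8167049446 cobalt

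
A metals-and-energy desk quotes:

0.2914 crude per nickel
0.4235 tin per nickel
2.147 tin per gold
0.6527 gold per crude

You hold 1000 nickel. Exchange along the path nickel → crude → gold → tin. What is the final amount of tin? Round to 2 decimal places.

1000 nickel × 0.2914 = 291.4 crude
291.4 crude × 0.6527 = 190.19678 gold
190.19678 gold × 2.147 = 408.35248666 tin

408.35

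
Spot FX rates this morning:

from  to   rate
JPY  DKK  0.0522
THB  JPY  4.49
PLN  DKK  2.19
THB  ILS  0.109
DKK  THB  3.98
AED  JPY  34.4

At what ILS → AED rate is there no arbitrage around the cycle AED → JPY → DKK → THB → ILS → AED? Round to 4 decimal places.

Known legs of the cycle: 34.4 × 0.0522 × 3.98 × 0.109 = 0.7790018976
For no arbitrage the full-cycle product must be 1, so the missing rate is 1 / 0.7790018976 ≈ 1.283694.

1.2837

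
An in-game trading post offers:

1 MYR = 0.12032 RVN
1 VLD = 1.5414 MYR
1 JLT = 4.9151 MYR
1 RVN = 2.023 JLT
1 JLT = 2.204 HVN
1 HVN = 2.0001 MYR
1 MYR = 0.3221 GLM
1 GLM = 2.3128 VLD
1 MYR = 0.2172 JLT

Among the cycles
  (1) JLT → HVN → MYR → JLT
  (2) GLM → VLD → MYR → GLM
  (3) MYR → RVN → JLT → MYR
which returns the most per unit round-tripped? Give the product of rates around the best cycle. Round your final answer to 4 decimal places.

1.1964

(1) 2.204 × 2.0001 × 0.2172 = 0.95747
(2) 2.3128 × 1.5414 × 0.3221 = 1.14827
(3) 0.12032 × 2.023 × 4.9151 = 1.19637
Highest is cycle (3) at 1.1964 (>1, arbitrage).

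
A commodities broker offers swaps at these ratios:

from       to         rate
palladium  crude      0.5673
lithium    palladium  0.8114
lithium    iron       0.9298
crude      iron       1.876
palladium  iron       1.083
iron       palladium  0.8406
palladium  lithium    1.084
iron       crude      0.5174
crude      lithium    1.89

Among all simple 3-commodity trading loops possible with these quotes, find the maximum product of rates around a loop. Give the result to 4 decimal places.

lithium→iron→crude→lithium: 0.9298 × 0.5174 × 1.89 = 0.90924
iron→palladium→crude→iron: 0.8406 × 0.5673 × 1.876 = 0.89461
lithium→palladium→crude→lithium: 0.8114 × 0.5673 × 1.89 = 0.86998
lithium→iron→palladium→lithium: 0.9298 × 0.8406 × 1.084 = 0.84724
Maximum is lithium→iron→crude→lithium at 0.9092; no arbitrage — every cycle loses value.

0.9092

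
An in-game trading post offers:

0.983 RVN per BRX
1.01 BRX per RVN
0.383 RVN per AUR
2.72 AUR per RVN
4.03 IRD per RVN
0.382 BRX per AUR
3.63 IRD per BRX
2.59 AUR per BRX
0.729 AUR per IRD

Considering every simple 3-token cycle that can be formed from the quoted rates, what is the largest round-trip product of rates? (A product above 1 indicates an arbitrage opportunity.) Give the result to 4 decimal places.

AUR→RVN→IRD→AUR: 0.383 × 4.03 × 0.729 = 1.12520
BRX→RVN→AUR→BRX: 0.983 × 2.72 × 0.382 = 1.02138
BRX→IRD→AUR→BRX: 3.63 × 0.729 × 0.382 = 1.01088
BRX→AUR→RVN→BRX: 2.59 × 0.383 × 1.01 = 1.00189
Maximum is AUR→RVN→IRD→AUR at 1.1252; arbitrage exists.

1.1252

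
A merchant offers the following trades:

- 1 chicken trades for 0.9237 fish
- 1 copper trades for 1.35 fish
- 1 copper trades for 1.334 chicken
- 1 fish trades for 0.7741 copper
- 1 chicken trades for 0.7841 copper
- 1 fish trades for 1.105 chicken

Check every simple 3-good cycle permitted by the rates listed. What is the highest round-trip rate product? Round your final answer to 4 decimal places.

1.1697

chicken→copper→fish→chicken: 0.7841 × 1.35 × 1.105 = 1.16968
chicken→fish→copper→chicken: 0.9237 × 0.7741 × 1.334 = 0.95386
Maximum is chicken→copper→fish→chicken at 1.1697; arbitrage exists.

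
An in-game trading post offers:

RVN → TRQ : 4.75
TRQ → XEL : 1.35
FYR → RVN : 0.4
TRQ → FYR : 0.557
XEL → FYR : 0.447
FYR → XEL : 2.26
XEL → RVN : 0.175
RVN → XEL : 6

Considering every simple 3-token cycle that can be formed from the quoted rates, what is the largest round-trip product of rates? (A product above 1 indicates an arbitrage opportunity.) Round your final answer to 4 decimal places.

1.1222

XEL→RVN→TRQ→XEL: 0.175 × 4.75 × 1.35 = 1.12219
XEL→FYR→RVN→XEL: 0.447 × 0.4 × 6 = 1.07280
TRQ→FYR→RVN→TRQ: 0.557 × 0.4 × 4.75 = 1.05830
Maximum is XEL→RVN→TRQ→XEL at 1.1222; arbitrage exists.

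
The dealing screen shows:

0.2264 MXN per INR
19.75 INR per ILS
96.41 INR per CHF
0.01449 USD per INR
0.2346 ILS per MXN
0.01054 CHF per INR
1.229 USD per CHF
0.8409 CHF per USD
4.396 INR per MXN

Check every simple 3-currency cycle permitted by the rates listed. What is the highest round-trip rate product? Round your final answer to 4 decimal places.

1.1747

USD→CHF→INR→USD: 0.8409 × 96.41 × 0.01449 = 1.17472
INR→MXN→ILS→INR: 0.2264 × 0.2346 × 19.75 = 1.04899
Maximum is USD→CHF→INR→USD at 1.1747; arbitrage exists.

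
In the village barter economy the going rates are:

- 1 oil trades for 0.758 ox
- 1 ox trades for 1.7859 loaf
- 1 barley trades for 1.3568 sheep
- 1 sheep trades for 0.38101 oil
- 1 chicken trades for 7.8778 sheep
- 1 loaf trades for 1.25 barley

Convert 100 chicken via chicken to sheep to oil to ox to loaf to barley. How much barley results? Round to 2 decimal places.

100 chicken × 7.8778 = 787.78 sheep
787.78 sheep × 0.38101 = 300.1520578 oil
300.1520578 oil × 0.758 = 227.5152598124 ox
227.5152598124 ox × 1.7859 = 406.31950249896516 loaf
406.31950249896516 loaf × 1.25 = 507.89937812370645 barley

507.90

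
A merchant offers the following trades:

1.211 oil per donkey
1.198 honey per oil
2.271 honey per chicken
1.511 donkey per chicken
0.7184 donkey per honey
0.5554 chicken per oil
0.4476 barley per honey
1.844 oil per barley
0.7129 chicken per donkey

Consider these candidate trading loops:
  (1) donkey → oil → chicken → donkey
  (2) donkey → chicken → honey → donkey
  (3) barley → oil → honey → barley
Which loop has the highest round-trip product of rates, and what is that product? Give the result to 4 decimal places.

(1) 1.211 × 0.5554 × 1.511 = 1.01628
(2) 0.7129 × 2.271 × 0.7184 = 1.16309
(3) 1.844 × 1.198 × 0.4476 = 0.98880
Highest is cycle (2) at 1.1631 (>1, arbitrage).

1.1631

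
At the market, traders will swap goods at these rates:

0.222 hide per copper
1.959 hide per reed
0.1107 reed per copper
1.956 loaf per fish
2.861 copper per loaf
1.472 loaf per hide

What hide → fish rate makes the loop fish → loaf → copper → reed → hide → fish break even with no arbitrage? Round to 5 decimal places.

0.82401

Known legs of the cycle: 1.956 × 2.861 × 0.1107 × 1.959 = 1.2135809907108
For no arbitrage the full-cycle product must be 1, so the missing rate is 1 / 1.2135809907108 ≈ 0.8240076.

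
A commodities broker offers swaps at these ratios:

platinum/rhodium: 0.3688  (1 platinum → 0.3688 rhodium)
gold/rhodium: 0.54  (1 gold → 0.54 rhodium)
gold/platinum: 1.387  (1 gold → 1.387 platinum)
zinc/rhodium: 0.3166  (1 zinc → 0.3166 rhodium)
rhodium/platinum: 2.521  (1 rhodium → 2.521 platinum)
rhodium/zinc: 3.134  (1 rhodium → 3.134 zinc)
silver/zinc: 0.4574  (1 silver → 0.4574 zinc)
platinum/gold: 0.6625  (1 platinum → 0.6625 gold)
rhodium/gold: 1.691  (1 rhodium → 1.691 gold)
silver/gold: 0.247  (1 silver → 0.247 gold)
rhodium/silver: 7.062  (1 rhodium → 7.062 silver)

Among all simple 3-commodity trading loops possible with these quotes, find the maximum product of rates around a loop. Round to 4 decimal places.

1.0227

zinc→rhodium→silver→zinc: 0.3166 × 7.062 × 0.4574 = 1.02267
rhodium→silver→gold→rhodium: 7.062 × 0.247 × 0.54 = 0.94193
rhodium→platinum→gold→rhodium: 2.521 × 0.6625 × 0.54 = 0.90189
rhodium→gold→platinum→rhodium: 1.691 × 1.387 × 0.3688 = 0.86499
Maximum is zinc→rhodium→silver→zinc at 1.0227; arbitrage exists.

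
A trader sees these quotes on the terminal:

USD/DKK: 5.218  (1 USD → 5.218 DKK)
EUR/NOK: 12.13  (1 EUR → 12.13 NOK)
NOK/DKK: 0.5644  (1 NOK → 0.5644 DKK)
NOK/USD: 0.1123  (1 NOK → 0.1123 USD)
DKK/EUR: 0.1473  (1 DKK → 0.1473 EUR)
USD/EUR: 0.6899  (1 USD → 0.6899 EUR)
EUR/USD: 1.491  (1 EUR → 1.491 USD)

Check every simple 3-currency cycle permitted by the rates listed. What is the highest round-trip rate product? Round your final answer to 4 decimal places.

EUR→USD→DKK→EUR: 1.491 × 5.218 × 0.1473 = 1.14600
EUR→NOK→DKK→EUR: 12.13 × 0.5644 × 0.1473 = 1.00844
EUR→NOK→USD→EUR: 12.13 × 0.1123 × 0.6899 = 0.93978
Maximum is EUR→USD→DKK→EUR at 1.1460; arbitrage exists.

1.1460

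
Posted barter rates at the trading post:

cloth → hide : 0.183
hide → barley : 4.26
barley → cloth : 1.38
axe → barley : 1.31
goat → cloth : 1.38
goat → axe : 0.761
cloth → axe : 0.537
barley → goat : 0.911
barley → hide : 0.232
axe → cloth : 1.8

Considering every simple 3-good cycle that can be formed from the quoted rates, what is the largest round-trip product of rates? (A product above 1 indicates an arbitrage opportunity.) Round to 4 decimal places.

1.0758

hide→barley→cloth→hide: 4.26 × 1.38 × 0.183 = 1.07582
axe→barley→cloth→axe: 1.31 × 1.38 × 0.537 = 0.97079
goat→axe→barley→goat: 0.761 × 1.31 × 0.911 = 0.90819
Maximum is hide→barley→cloth→hide at 1.0758; arbitrage exists.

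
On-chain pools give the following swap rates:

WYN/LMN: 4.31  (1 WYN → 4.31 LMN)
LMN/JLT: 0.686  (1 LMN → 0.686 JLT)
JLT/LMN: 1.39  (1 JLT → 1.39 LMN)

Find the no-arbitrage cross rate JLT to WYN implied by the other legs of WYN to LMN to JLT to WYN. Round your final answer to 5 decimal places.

0.33822

Known legs of the cycle: 4.31 × 0.686 = 2.95666
For no arbitrage the full-cycle product must be 1, so the missing rate is 1 / 2.95666 ≈ 0.3382195.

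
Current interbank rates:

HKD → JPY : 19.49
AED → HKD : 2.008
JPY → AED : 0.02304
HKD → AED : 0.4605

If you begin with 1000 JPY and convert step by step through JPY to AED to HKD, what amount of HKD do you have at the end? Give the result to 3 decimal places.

1000 JPY × 0.02304 = 23.04 AED
23.04 AED × 2.008 = 46.26432 HKD

46.264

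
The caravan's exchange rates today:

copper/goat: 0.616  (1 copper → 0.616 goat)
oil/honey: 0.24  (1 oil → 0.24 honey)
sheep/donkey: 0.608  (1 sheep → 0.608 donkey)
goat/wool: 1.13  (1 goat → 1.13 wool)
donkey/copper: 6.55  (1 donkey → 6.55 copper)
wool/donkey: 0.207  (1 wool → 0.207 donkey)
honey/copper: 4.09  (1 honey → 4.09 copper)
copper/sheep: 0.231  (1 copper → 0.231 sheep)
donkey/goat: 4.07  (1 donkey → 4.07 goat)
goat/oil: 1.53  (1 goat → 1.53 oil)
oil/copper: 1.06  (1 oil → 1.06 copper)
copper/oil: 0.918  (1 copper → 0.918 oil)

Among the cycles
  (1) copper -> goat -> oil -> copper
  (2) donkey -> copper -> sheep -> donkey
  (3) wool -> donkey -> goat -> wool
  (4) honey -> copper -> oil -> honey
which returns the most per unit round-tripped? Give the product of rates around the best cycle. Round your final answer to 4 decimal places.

0.9990

(1) 0.616 × 1.53 × 1.06 = 0.99903
(2) 6.55 × 0.231 × 0.608 = 0.91993
(3) 0.207 × 4.07 × 1.13 = 0.95201
(4) 4.09 × 0.918 × 0.24 = 0.90111
Highest is cycle (1) at 0.9990 (≤1, no arbitrage).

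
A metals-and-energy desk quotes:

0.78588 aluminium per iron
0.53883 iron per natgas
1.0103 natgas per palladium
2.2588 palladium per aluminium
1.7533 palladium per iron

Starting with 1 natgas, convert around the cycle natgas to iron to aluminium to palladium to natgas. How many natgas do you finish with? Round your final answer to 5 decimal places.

1 natgas × 0.53883 = 0.53883 iron
0.53883 iron × 0.78588 = 0.4234557204 aluminium
0.4234557204 aluminium × 2.2588 = 0.95650178123952 palladium
0.95650178123952 palladium × 1.0103 = 0.966353749586287056 natgas

0.96635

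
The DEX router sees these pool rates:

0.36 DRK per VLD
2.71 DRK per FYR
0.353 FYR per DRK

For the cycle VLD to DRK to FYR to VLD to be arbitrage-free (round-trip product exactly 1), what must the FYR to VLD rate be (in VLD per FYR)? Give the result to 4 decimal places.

7.8691

Known legs of the cycle: 0.36 × 0.353 = 0.12708
For no arbitrage the full-cycle product must be 1, so the missing rate is 1 / 0.12708 ≈ 7.869059.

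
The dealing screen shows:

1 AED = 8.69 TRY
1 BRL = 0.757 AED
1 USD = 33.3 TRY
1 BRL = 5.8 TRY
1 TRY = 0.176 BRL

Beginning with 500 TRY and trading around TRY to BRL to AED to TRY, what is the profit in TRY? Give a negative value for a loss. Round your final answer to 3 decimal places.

500 TRY × 0.176 = 88 BRL
88 BRL × 0.757 = 66.616 AED
66.616 AED × 8.69 = 578.89304 TRY
Net change: 578.89304 − 500 = 78.89304 TRY

78.893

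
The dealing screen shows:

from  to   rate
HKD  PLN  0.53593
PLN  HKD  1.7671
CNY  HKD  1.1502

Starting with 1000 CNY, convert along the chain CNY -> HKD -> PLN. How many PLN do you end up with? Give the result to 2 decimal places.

616.43

1000 CNY × 1.1502 = 1150.2 HKD
1150.2 HKD × 0.53593 = 616.426686 PLN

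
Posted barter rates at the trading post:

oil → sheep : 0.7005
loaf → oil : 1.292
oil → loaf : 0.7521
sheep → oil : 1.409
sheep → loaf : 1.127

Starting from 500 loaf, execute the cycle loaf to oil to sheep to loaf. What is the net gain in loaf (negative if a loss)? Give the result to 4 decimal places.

9.9934

500 loaf × 1.292 = 646 oil
646 oil × 0.7005 = 452.523 sheep
452.523 sheep × 1.127 = 509.993421 loaf
Net change: 509.993421 − 500 = 9.993421 loaf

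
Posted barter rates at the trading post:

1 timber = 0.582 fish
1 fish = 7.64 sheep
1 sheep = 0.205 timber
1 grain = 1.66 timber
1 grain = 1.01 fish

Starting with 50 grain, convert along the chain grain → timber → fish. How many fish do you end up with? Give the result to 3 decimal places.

50 grain × 1.66 = 83 timber
83 timber × 0.582 = 48.306 fish

48.306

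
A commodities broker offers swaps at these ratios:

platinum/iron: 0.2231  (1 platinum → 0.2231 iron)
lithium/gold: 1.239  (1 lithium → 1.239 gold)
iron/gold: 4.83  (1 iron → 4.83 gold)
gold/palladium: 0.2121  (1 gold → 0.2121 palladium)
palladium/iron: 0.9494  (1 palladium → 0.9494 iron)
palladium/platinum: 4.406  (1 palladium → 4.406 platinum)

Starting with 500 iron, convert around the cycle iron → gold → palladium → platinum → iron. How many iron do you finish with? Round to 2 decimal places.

503.50

500 iron × 4.83 = 2415 gold
2415 gold × 0.2121 = 512.2215 palladium
512.2215 palladium × 4.406 = 2256.847929 platinum
2256.847929 platinum × 0.2231 = 503.5027729599 iron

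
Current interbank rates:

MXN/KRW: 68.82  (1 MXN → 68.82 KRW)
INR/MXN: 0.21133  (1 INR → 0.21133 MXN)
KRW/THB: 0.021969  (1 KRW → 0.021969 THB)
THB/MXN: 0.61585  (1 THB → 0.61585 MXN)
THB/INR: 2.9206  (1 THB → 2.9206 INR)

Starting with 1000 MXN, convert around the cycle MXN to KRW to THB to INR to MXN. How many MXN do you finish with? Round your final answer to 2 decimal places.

1000 MXN × 68.82 = 68820 KRW
68820 KRW × 0.021969 = 1511.90658 THB
1511.90658 THB × 2.9206 = 4415.674357548 INR
4415.674357548 INR × 0.21133 = 933.16446198061884 MXN

933.16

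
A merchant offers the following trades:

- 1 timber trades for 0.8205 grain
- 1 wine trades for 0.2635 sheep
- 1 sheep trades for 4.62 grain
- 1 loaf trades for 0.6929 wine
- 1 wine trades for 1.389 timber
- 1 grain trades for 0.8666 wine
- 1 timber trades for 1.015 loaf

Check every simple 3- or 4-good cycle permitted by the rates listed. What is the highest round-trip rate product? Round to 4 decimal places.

1.0550

sheep→grain→wine→sheep: 4.62 × 0.8666 × 0.2635 = 1.05497
grain→wine→timber→grain: 0.8666 × 1.389 × 0.8205 = 0.98764
timber→loaf→wine→timber: 1.015 × 0.6929 × 1.389 = 0.97687
Maximum is sheep→grain→wine→sheep at 1.0550; arbitrage exists.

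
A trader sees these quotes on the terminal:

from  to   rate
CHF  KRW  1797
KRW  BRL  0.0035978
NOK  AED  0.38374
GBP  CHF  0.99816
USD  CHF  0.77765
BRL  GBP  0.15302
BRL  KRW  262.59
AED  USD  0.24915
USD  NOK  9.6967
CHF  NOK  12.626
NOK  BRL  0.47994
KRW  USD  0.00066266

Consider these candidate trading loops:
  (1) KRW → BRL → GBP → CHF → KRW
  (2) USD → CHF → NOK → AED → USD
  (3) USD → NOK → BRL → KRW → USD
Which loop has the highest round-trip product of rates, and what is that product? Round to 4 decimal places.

0.9875

(1) 0.0035978 × 0.15302 × 0.99816 × 1797 = 0.98749
(2) 0.77765 × 12.626 × 0.38374 × 0.24915 = 0.93875
(3) 9.6967 × 0.47994 × 262.59 × 0.00066266 = 0.80980
Highest is cycle (1) at 0.9875 (≤1, no arbitrage).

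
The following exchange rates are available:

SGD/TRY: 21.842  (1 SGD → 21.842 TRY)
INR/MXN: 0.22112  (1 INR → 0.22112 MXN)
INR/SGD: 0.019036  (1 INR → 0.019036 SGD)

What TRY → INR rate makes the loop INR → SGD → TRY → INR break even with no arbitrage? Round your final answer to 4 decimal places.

2.4051

Known legs of the cycle: 0.019036 × 21.842 = 0.415784312
For no arbitrage the full-cycle product must be 1, so the missing rate is 1 / 0.415784312 ≈ 2.405093.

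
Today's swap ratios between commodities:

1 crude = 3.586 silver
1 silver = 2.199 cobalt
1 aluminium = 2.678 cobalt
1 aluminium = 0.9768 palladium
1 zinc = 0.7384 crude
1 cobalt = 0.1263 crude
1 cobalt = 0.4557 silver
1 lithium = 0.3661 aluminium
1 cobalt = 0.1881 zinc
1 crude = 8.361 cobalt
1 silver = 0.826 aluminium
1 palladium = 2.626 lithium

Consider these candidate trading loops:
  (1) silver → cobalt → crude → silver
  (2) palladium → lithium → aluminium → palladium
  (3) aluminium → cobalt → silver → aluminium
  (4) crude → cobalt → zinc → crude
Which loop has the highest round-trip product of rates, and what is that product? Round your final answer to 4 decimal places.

(1) 2.199 × 0.1263 × 3.586 = 0.99595
(2) 2.626 × 0.3661 × 0.9768 = 0.93907
(3) 2.678 × 0.4557 × 0.826 = 1.00802
(4) 8.361 × 0.1881 × 0.7384 = 1.16128
Highest is cycle (4) at 1.1613 (>1, arbitrage).

1.1613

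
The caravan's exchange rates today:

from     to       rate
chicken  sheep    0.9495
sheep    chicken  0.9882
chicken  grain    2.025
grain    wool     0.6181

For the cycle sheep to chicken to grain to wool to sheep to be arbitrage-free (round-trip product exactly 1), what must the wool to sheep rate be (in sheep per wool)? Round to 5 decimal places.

0.80848

Known legs of the cycle: 0.9882 × 2.025 × 0.6181 = 1.2368830005
For no arbitrage the full-cycle product must be 1, so the missing rate is 1 / 1.2368830005 ≈ 0.8084839.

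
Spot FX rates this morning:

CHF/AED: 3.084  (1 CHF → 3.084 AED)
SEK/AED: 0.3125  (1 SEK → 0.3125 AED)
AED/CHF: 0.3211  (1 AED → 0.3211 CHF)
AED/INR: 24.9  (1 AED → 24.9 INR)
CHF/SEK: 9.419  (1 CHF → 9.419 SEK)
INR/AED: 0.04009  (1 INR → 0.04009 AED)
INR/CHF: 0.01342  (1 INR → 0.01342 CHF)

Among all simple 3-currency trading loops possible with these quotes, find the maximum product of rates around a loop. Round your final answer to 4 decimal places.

CHF→AED→INR→CHF: 3.084 × 24.9 × 0.01342 = 1.03054
CHF→SEK→AED→CHF: 9.419 × 0.3125 × 0.3211 = 0.94514
Maximum is CHF→AED→INR→CHF at 1.0305; arbitrage exists.

1.0305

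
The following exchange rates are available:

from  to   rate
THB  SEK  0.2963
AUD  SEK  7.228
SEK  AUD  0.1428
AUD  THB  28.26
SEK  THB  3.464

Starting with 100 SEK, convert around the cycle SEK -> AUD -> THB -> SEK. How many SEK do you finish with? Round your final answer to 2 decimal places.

100 SEK × 0.1428 = 14.28 AUD
14.28 AUD × 28.26 = 403.5528 THB
403.5528 THB × 0.2963 = 119.57269464 SEK

119.57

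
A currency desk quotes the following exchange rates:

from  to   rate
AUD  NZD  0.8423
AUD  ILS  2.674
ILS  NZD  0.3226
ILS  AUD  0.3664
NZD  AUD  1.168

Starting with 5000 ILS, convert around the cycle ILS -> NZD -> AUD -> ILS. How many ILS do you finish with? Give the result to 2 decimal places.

5037.77

5000 ILS × 0.3226 = 1613 NZD
1613 NZD × 1.168 = 1883.984 AUD
1883.984 AUD × 2.674 = 5037.773216 ILS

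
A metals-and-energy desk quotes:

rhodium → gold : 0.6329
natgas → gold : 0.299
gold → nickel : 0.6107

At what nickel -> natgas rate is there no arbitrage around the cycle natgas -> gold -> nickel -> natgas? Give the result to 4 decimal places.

Known legs of the cycle: 0.299 × 0.6107 = 0.1825993
For no arbitrage the full-cycle product must be 1, so the missing rate is 1 / 0.1825993 ≈ 5.476472.

5.4765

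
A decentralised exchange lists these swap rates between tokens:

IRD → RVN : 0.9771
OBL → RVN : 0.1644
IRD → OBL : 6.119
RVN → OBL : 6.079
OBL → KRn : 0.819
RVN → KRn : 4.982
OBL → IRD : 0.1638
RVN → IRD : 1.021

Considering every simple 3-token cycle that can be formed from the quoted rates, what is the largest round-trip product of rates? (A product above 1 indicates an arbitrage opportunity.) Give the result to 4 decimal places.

1.0271

OBL→RVN→IRD→OBL: 0.1644 × 1.021 × 6.119 = 1.02709
OBL→IRD→RVN→OBL: 0.1638 × 0.9771 × 6.079 = 0.97294
Maximum is OBL→RVN→IRD→OBL at 1.0271; arbitrage exists.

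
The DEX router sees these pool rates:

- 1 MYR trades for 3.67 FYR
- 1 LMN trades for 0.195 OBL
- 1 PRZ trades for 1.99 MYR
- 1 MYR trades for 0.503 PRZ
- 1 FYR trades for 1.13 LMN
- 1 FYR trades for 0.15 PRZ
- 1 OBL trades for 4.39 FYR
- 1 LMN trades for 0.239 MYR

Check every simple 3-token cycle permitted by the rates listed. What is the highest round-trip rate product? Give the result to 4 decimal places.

FYR→PRZ→MYR→FYR: 0.15 × 1.99 × 3.67 = 1.09550
FYR→LMN→MYR→FYR: 1.13 × 0.239 × 3.67 = 0.99116
FYR→LMN→OBL→FYR: 1.13 × 0.195 × 4.39 = 0.96734
Maximum is FYR→PRZ→MYR→FYR at 1.0955; arbitrage exists.

1.0955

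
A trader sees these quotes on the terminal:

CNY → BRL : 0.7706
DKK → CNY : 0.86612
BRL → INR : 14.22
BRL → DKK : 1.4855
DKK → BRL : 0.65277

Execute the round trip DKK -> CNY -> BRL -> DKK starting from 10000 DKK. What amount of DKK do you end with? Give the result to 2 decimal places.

10000 DKK × 0.86612 = 8661.2 CNY
8661.2 CNY × 0.7706 = 6674.32072 BRL
6674.32072 BRL × 1.4855 = 9914.70342956 DKK

9914.70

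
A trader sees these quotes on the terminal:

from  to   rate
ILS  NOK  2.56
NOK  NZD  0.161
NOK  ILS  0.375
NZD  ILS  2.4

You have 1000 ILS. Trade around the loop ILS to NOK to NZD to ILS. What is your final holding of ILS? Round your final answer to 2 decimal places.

1000 ILS × 2.56 = 2560 NOK
2560 NOK × 0.161 = 412.16 NZD
412.16 NZD × 2.4 = 989.184 ILS

989.18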